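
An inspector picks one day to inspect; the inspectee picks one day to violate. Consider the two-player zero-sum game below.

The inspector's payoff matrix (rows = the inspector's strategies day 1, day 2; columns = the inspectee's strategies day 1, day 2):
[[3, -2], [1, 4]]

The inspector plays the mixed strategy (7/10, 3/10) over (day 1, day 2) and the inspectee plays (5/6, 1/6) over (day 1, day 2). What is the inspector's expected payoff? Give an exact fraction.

59/30

Against (5/6, 1/6), each row's expected payoff is day 1: 13/6; day 2: 3/2.
Taking the (7/10, 3/10)-weighted average: (7/10)·(13/6) + (3/10)·(3/2) = 59/30.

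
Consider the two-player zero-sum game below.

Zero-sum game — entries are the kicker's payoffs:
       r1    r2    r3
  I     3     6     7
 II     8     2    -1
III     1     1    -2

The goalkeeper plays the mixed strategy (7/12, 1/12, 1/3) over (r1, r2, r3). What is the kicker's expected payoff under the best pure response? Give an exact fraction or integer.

55/12

I: (3)·(7/12) + (6)·(1/12) + (7)·(1/3) = 55/12.
II: (8)·(7/12) + (2)·(1/12) + (-1)·(1/3) = 9/2.
III: (1)·(7/12) + (1)·(1/12) + (-2)·(1/3) = 0.
The best pure response is I with expected payoff 55/12.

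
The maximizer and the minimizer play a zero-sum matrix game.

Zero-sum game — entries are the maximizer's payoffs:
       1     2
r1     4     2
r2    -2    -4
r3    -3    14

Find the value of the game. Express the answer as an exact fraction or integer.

Row r2 is strictly dominated by row r1, so the maximizer never plays it.
The remaining 2×2 game on (r1, r3) × (1, 2) has no saddle point. Let the maximizer play r1 with probability p; indifference gives 4p − 3(1−p) = 2p + 14(1−p), so p = 17/19.
Similarly the minimizer's optimal q on 1 is 12/19, and the value is 4·(12/19) + (2)·(7/19) = 62/19.

62/19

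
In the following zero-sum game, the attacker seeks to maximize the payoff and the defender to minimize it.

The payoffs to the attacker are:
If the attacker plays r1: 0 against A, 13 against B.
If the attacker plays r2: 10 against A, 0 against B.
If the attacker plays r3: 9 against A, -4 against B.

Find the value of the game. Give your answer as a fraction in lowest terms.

Row r3 is strictly dominated by row r2, so the attacker never plays it.
The remaining 2×2 game on (r1, r2) × (A, B) has no saddle point. Let the attacker play r1 with probability p; indifference gives 10(1−p) = 13p, so p = 10/23.
Similarly the defender's optimal q on A is 13/23, and the value is 0·(13/23) + (13)·(10/23) = 130/23.

130/23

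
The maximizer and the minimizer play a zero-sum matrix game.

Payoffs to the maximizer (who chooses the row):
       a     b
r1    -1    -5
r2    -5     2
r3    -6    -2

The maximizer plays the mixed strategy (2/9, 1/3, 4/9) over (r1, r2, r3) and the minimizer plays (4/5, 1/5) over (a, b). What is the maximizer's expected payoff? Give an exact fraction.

-176/45

Against (4/5, 1/5), each row's expected payoff is r1: -9/5; r2: -18/5; r3: -26/5.
Taking the (2/9, 1/3, 4/9)-weighted average: (2/9)·(-9/5) + (1/3)·(-18/5) + (4/9)·(-26/5) = -176/45.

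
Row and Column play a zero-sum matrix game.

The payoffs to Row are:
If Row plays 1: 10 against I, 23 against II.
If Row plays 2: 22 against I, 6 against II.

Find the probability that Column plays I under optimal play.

Row minima are 10 and 6, so Row's maximin is 10; column maxima are 22 and 23, so Column's minimax is 22. These differ, so the equilibrium is in mixed strategies.
Let Column play I with probability q. Row is indifferent when 10q + 23(1−q) = 22q + 6(1−q), giving q = 17/29.

17/29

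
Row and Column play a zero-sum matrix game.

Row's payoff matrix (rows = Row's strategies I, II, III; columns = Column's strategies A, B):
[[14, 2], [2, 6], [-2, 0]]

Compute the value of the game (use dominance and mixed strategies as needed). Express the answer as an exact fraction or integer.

5

Row III is strictly dominated by row II, so Row never plays it.
The remaining 2×2 game on (I, II) × (A, B) has no saddle point. Let Row play I with probability p; indifference gives 14p + 2(1−p) = 2p + 6(1−p), so p = 1/4.
Similarly Column's optimal q on A is 1/4, and the value is 14·(1/4) + (2)·(3/4) = 5.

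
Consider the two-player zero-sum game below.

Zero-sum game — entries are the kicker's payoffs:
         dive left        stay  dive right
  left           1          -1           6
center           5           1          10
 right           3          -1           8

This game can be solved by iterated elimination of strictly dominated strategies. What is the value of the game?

1

Row right is strictly dominated by row center (5>3, 1>-1, 10>8); eliminate right.
Row left is strictly dominated by row center (5>1, 1>-1, 10>6); eliminate left.
Column dive left is strictly dominated by stay for the goalkeeper (1<5); eliminate dive left.
Column dive right is strictly dominated by stay for the goalkeeper (1<10); eliminate dive right.
Only (center, stay) remains, with payoff 1.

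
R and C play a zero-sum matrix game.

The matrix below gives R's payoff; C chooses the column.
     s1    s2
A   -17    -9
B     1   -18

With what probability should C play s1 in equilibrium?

1/3

Row minima are -17 and -18, so R's maximin is -17; column maxima are 1 and -9, so C's minimax is -9. These differ, so the equilibrium is in mixed strategies.
Let C play s1 with probability q. R is indifferent when −17q − 9(1−q) = q − 18(1−q), giving q = 1/3.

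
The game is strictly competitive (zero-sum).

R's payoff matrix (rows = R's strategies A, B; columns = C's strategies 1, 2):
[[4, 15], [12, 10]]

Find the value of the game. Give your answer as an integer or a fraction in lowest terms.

Row minima are 4 and 10, so R's maximin is 10; column maxima are 12 and 15, so C's minimax is 12. These differ, so the equilibrium is in mixed strategies.
Let R play A with probability p. C is indifferent when 4p + 12(1−p) = 15p + 10(1−p), giving p = 2/13.
Let C play 1 with probability q. R is indifferent when 4q + 15(1−q) = 12q + 10(1−q), giving q = 5/13.
The value is 4·(5/13) + (15)·(8/13) = 140/13.

140/13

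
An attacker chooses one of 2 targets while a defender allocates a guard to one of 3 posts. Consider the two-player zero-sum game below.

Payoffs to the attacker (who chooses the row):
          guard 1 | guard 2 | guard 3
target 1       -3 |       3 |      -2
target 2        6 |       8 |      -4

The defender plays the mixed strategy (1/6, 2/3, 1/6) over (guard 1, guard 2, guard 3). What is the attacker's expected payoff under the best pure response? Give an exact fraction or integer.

target 1: (-3)·(1/6) + (3)·(2/3) + (-2)·(1/6) = 7/6.
target 2: (6)·(1/6) + (8)·(2/3) + (-4)·(1/6) = 17/3.
The best pure response is target 2 with expected payoff 17/3.

17/3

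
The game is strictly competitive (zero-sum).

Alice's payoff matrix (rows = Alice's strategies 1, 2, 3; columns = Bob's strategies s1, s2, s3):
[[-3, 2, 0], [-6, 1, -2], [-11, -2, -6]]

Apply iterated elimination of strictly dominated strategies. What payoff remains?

Row 3 is strictly dominated by row 1 (-3>-11, 2>-2, 0>-6); eliminate 3.
Column s2 is strictly dominated by s1 for Bob (-3<2, -6<1); eliminate s2.
Row 2 is strictly dominated by row 1 (-3>-6, 0>-2); eliminate 2.
Column s3 is strictly dominated by s1 for Bob (-3<0); eliminate s3.
Only (1, s1) remains, with payoff -3.

-3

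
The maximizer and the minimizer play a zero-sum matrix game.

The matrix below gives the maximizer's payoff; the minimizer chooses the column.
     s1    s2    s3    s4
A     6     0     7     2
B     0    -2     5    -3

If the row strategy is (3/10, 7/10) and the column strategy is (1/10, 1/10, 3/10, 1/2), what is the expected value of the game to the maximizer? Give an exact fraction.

97/100

Against (1/10, 1/10, 3/10, 1/2), each row's expected payoff is A: 37/10; B: -1/5.
Taking the (3/10, 7/10)-weighted average: (3/10)·(37/10) + (7/10)·(-1/5) = 97/100.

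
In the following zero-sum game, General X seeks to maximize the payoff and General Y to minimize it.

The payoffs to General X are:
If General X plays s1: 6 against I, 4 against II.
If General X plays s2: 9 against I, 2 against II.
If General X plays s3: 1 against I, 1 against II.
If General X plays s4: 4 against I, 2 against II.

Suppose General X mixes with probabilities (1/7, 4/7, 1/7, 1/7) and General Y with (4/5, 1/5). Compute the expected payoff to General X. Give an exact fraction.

Against (4/5, 1/5), each row's expected payoff is s1: 28/5; s2: 38/5; s3: 1; s4: 18/5.
Taking the (1/7, 4/7, 1/7, 1/7)-weighted average: (1/7)·(28/5) + (4/7)·(38/5) + (1/7)·(1) + (1/7)·(18/5) = 29/5.

29/5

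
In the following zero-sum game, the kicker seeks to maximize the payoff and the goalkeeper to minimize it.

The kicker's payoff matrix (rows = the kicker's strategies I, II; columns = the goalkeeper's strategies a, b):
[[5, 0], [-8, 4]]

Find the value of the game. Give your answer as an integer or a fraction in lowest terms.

20/17

Row minima are 0 and -8, so the kicker's maximin is 0; column maxima are 5 and 4, so the goalkeeper's minimax is 4. These differ, so the equilibrium is in mixed strategies.
Let the kicker play I with probability p. The goalkeeper is indifferent when 5p − 8(1−p) = 4(1−p), giving p = 12/17.
Let the goalkeeper play a with probability q. The kicker is indifferent when 5q = −8q + 4(1−q), giving q = 4/17.
The value is 5·(4/17) + (0)·(13/17) = 20/17.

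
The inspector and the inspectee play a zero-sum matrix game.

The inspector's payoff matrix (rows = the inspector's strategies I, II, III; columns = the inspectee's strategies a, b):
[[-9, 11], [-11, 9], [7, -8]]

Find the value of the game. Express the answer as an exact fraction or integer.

Row II is strictly dominated by row I, so the inspector never plays it.
The remaining 2×2 game on (I, III) × (a, b) has no saddle point. Let the inspector play I with probability p; indifference gives −9p + 7(1−p) = 11p − 8(1−p), so p = 3/7.
Similarly the inspectee's optimal q on a is 19/35, and the value is -9·(19/35) + (11)·(16/35) = 1/7.

1/7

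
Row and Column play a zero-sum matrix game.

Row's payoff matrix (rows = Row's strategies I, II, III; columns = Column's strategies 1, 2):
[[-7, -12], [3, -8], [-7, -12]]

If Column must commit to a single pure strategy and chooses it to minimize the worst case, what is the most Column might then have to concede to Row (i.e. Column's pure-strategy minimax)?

-8

The worst case (largest entry) in each column is 1: 3, 2: -8.
The best (smallest) of these is -8.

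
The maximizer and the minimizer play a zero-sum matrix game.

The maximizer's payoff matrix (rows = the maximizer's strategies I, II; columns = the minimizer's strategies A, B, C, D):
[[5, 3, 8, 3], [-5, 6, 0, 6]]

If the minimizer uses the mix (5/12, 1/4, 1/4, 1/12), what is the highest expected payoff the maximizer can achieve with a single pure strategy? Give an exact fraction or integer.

61/12

I: (5)·(5/12) + (3)·(1/4) + (8)·(1/4) + (3)·(1/12) = 61/12.
II: (-5)·(5/12) + (6)·(1/4) + (0)·(1/4) + (6)·(1/12) = -1/12.
The best pure response is I with expected payoff 61/12.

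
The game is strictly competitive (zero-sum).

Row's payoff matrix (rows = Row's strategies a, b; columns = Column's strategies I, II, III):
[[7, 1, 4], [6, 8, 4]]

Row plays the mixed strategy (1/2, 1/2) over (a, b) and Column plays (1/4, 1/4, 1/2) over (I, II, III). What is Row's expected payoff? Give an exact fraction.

Against (1/4, 1/4, 1/2), each row's expected payoff is a: 4; b: 11/2.
Taking the (1/2, 1/2)-weighted average: (1/2)·(4) + (1/2)·(11/2) = 19/4.

19/4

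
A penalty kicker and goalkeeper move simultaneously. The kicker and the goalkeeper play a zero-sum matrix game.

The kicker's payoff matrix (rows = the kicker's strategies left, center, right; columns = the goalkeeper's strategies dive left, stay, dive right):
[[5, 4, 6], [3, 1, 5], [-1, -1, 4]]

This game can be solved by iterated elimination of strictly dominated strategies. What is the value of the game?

Row center is strictly dominated by row left (5>3, 4>1, 6>5); eliminate center.
Row right is strictly dominated by row left (5>-1, 4>-1, 6>4); eliminate right.
Column dive right is strictly dominated by dive left for the goalkeeper (5<6); eliminate dive right.
Column dive left is strictly dominated by stay for the goalkeeper (4<5); eliminate dive left.
Only (left, stay) remains, with payoff 4.

4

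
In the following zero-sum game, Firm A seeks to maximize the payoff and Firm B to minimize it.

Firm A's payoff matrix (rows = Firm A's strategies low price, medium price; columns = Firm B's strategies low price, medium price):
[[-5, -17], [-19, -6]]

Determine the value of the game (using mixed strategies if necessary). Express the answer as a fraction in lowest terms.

Row minima are -17 and -19, so Firm A's maximin is -17; column maxima are -5 and -6, so Firm B's minimax is -6. These differ, so the equilibrium is in mixed strategies.
Let Firm A play low price with probability p. Firm B is indifferent when −5p − 19(1−p) = −17p − 6(1−p), giving p = 13/25.
Let Firm B play low price with probability q. Firm A is indifferent when −5q − 17(1−q) = −19q − 6(1−q), giving q = 11/25.
The value is -5·(11/25) + (-17)·(14/25) = -293/25.

-293/25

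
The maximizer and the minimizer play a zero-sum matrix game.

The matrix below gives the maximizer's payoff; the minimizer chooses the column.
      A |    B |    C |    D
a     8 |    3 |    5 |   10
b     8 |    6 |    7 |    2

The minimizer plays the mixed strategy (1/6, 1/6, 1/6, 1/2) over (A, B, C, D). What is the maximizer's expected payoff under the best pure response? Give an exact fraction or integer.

a: (8)·(1/6) + (3)·(1/6) + (5)·(1/6) + (10)·(1/2) = 23/3.
b: (8)·(1/6) + (6)·(1/6) + (7)·(1/6) + (2)·(1/2) = 9/2.
The best pure response is a with expected payoff 23/3.

23/3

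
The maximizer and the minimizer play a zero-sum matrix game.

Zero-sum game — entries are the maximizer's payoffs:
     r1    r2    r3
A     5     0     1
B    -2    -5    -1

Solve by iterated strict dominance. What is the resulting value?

0

Column r1 is strictly dominated by r2 for the minimizer (0<5, -5<-2); eliminate r1.
Row B is strictly dominated by row A (0>-5, 1>-1); eliminate B.
Column r3 is strictly dominated by r2 for the minimizer (0<1); eliminate r3.
Only (A, r2) remains, with payoff 0.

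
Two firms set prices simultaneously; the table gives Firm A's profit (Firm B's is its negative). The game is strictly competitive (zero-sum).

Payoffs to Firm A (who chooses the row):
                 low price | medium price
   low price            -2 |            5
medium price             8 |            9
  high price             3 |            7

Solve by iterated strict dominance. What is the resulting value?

8

Row high price is strictly dominated by row medium price (8>3, 9>7); eliminate high price.
Row low price is strictly dominated by row medium price (8>-2, 9>5); eliminate low price.
Column medium price is strictly dominated by low price for Firm B (8<9); eliminate medium price.
Only (medium price, low price) remains, with payoff 8.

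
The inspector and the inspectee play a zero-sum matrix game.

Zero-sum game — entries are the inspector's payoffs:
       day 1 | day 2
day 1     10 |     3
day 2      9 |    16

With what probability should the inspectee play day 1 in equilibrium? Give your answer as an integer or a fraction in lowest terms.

Row minima are 3 and 9, so the inspector's maximin is 9; column maxima are 10 and 16, so the inspectee's minimax is 10. These differ, so the equilibrium is in mixed strategies.
Let the inspectee play day 1 with probability q. The inspector is indifferent when 10q + 3(1−q) = 9q + 16(1−q), giving q = 13/14.

13/14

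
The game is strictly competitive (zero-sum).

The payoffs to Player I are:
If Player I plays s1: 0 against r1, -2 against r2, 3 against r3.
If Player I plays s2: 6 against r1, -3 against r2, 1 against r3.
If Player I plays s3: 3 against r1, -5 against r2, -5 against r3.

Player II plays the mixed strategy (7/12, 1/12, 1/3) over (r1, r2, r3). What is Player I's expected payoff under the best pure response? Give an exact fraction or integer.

43/12

s1: (0)·(7/12) + (-2)·(1/12) + (3)·(1/3) = 5/6.
s2: (6)·(7/12) + (-3)·(1/12) + (1)·(1/3) = 43/12.
s3: (3)·(7/12) + (-5)·(1/12) + (-5)·(1/3) = -1/3.
The best pure response is s2 with expected payoff 43/12.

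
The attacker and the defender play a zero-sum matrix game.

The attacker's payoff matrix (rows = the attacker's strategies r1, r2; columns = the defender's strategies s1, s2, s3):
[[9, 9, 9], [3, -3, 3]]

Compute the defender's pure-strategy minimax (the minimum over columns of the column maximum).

The worst case (largest entry) in each column is s1: 9, s2: 9, s3: 9.
The best (smallest) of these is 9.

9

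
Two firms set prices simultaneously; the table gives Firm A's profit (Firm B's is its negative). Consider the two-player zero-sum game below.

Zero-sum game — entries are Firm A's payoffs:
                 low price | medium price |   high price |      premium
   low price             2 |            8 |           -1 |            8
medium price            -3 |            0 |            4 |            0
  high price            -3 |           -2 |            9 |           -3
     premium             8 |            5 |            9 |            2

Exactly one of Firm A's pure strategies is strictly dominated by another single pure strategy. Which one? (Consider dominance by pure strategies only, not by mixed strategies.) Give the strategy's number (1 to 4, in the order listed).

2

Compare medium price with premium: 8 > -3, 5 > 0, 9 > 4, 2 > 0.
So premium strictly dominates medium price for Firm A; medium price is strictly dominated.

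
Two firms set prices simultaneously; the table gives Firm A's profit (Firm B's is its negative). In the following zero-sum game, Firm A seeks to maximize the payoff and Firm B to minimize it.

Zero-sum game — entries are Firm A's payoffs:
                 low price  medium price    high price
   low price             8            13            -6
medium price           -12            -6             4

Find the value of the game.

Column medium price is strictly dominated by low price for Firm B (it gives Firm A more in every row).
The remaining 2×2 game on (low price, medium price) × (low price, high price) has no saddle point. Let Firm A play low price with probability p; indifference gives 8p − 12(1−p) = −6p + 4(1−p), so p = 8/15.
Similarly Firm B's optimal q on low price is 1/3, and the value is 8·(1/3) + (-6)·(2/3) = -4/3.

-4/3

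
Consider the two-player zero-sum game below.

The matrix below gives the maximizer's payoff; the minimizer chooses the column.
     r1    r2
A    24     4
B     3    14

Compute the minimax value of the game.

Row minima are 4 and 3, so the maximizer's maximin is 4; column maxima are 24 and 14, so the minimizer's minimax is 14. These differ, so the equilibrium is in mixed strategies.
Let the maximizer play A with probability p. The minimizer is indifferent when 24p + 3(1−p) = 4p + 14(1−p), giving p = 11/31.
Let the minimizer play r1 with probability q. The maximizer is indifferent when 24q + 4(1−q) = 3q + 14(1−q), giving q = 10/31.
The value is 24·(10/31) + (4)·(21/31) = 324/31.

324/31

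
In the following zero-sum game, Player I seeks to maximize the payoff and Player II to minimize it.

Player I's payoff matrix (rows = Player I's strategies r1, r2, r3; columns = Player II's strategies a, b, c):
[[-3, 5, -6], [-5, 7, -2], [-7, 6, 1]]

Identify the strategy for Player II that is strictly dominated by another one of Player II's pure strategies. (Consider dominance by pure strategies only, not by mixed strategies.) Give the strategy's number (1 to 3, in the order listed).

Player II prefers columns that give Player I less. Compare b with a: -3 < 5, -5 < 7, -7 < 6.
So a strictly dominates b for Player II; b is strictly dominated.

2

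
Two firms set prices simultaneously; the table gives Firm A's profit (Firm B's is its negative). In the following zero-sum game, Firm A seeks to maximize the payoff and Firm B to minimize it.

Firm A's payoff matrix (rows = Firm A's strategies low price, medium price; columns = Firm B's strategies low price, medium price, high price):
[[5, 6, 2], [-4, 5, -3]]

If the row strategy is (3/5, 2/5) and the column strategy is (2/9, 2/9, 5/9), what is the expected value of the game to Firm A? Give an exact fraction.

Against (2/9, 2/9, 5/9), each row's expected payoff is low price: 32/9; medium price: -13/9.
Taking the (3/5, 2/5)-weighted average: (3/5)·(32/9) + (2/5)·(-13/9) = 14/9.

14/9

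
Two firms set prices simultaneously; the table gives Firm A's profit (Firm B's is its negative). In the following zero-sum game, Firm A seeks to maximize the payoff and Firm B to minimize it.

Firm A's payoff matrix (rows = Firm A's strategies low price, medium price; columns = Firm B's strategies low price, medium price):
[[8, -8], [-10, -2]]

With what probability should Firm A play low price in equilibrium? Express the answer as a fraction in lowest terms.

1/3

Row minima are -8 and -10, so Firm A's maximin is -8; column maxima are 8 and -2, so Firm B's minimax is -2. These differ, so the equilibrium is in mixed strategies.
Let Firm A play low price with probability p. Firm B is indifferent when 8p − 10(1−p) = −8p − 2(1−p), giving p = 1/3.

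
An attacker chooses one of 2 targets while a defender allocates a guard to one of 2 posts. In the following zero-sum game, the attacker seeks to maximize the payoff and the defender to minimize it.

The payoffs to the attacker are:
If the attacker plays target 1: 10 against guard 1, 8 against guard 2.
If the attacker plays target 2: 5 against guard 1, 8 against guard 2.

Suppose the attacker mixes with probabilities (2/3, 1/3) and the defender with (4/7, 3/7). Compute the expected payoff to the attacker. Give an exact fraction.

172/21

Against (4/7, 3/7), each row's expected payoff is target 1: 64/7; target 2: 44/7.
Taking the (2/3, 1/3)-weighted average: (2/3)·(64/7) + (1/3)·(44/7) = 172/21.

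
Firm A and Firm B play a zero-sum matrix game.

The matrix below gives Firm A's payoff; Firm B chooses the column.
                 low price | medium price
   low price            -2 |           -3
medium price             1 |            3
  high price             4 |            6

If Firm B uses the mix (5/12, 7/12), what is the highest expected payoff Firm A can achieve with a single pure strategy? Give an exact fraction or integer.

31/6

low price: (-2)·(5/12) + (-3)·(7/12) = -31/12.
medium price: (1)·(5/12) + (3)·(7/12) = 13/6.
high price: (4)·(5/12) + (6)·(7/12) = 31/6.
The best pure response is high price with expected payoff 31/6.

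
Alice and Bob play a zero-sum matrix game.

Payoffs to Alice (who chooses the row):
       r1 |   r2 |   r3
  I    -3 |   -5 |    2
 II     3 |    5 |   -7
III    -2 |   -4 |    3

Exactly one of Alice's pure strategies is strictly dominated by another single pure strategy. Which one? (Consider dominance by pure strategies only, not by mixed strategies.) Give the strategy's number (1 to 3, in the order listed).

1

Compare I with III: -2 > -3, -4 > -5, 3 > 2.
So III strictly dominates I for Alice; I is strictly dominated.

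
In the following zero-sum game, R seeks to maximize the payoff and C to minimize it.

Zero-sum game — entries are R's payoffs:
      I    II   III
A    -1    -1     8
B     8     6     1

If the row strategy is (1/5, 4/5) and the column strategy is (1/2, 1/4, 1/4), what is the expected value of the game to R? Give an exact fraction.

Against (1/2, 1/4, 1/4), each row's expected payoff is A: 5/4; B: 23/4.
Taking the (1/5, 4/5)-weighted average: (1/5)·(5/4) + (4/5)·(23/4) = 97/20.

97/20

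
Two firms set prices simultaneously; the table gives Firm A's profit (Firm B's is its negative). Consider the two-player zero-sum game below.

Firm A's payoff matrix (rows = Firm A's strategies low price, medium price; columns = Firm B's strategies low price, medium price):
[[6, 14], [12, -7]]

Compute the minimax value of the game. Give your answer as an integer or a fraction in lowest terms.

70/9

Row minima are 6 and -7, so Firm A's maximin is 6; column maxima are 12 and 14, so Firm B's minimax is 12. These differ, so the equilibrium is in mixed strategies.
Let Firm A play low price with probability p. Firm B is indifferent when 6p + 12(1−p) = 14p − 7(1−p), giving p = 19/27.
Let Firm B play low price with probability q. Firm A is indifferent when 6q + 14(1−q) = 12q − 7(1−q), giving q = 7/9.
The value is 6·(7/9) + (14)·(2/9) = 70/9.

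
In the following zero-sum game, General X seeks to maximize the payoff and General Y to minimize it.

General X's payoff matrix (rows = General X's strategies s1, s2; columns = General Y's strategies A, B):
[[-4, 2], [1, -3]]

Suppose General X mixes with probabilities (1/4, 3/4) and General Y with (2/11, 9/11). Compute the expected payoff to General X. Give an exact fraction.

-65/44

Against (2/11, 9/11), each row's expected payoff is s1: 10/11; s2: -25/11.
Taking the (1/4, 3/4)-weighted average: (1/4)·(10/11) + (3/4)·(-25/11) = -65/44.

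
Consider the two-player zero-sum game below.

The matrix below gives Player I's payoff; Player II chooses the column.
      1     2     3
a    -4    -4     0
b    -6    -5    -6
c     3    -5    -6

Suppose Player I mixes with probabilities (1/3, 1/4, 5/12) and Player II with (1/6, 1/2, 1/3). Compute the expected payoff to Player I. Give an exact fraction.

-283/72

Against (1/6, 1/2, 1/3), each row's expected payoff is a: -8/3; b: -11/2; c: -4.
Taking the (1/3, 1/4, 5/12)-weighted average: (1/3)·(-8/3) + (1/4)·(-11/2) + (5/12)·(-4) = -283/72.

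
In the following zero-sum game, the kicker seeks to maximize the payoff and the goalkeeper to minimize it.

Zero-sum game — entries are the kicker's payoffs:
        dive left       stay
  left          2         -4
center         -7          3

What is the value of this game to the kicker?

-11/8

Row minima are -4 and -7, so the kicker's maximin is -4; column maxima are 2 and 3, so the goalkeeper's minimax is 2. These differ, so the equilibrium is in mixed strategies.
Let the kicker play left with probability p. The goalkeeper is indifferent when 2p − 7(1−p) = −4p + 3(1−p), giving p = 5/8.
Let the goalkeeper play dive left with probability q. The kicker is indifferent when 2q − 4(1−q) = −7q + 3(1−q), giving q = 7/16.
The value is 2·(7/16) + (-4)·(9/16) = -11/8.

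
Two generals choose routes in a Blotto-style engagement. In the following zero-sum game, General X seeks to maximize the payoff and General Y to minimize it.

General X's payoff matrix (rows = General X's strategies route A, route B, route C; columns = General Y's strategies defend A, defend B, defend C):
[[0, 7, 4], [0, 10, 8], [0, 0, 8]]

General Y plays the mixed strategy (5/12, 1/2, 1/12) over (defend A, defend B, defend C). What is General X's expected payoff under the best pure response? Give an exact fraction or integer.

17/3

route A: (0)·(5/12) + (7)·(1/2) + (4)·(1/12) = 23/6.
route B: (0)·(5/12) + (10)·(1/2) + (8)·(1/12) = 17/3.
route C: (0)·(5/12) + (0)·(1/2) + (8)·(1/12) = 2/3.
The best pure response is route B with expected payoff 17/3.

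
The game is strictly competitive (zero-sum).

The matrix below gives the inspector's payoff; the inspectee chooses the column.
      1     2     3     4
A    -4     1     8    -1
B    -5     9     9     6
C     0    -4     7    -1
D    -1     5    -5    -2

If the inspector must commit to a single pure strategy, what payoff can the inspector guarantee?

The worst-case payoff for each row is A: -4, B: -5, C: -4, D: -5.
The best of these is -4.

-4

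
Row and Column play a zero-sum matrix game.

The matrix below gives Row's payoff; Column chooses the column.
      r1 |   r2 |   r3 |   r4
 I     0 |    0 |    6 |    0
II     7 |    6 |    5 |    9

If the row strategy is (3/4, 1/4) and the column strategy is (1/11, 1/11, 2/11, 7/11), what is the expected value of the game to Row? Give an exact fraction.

Against (1/11, 1/11, 2/11, 7/11), each row's expected payoff is I: 12/11; II: 86/11.
Taking the (3/4, 1/4)-weighted average: (3/4)·(12/11) + (1/4)·(86/11) = 61/22.

61/22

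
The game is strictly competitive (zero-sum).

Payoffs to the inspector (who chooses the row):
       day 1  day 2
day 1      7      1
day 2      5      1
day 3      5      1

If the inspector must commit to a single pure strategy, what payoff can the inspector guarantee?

The worst-case payoff for each row is day 1: 1, day 2: 1, day 3: 1.
The best of these is 1.

1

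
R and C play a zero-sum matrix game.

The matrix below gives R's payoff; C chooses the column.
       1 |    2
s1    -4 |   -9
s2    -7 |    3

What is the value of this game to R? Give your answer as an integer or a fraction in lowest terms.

Row minima are -9 and -7, so R's maximin is -7; column maxima are -4 and 3, so C's minimax is -4. These differ, so the equilibrium is in mixed strategies.
Let R play s1 with probability p. C is indifferent when −4p − 7(1−p) = −9p + 3(1−p), giving p = 2/3.
Let C play 1 with probability q. R is indifferent when −4q − 9(1−q) = −7q + 3(1−q), giving q = 4/5.
The value is -4·(4/5) + (-9)·(1/5) = -5.

-5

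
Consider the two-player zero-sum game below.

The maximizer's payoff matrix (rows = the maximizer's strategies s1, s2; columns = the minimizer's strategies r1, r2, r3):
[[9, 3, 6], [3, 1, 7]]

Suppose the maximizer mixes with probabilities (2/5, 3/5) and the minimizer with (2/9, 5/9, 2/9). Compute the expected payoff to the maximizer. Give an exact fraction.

Against (2/9, 5/9, 2/9), each row's expected payoff is s1: 5; s2: 25/9.
Taking the (2/5, 3/5)-weighted average: (2/5)·(5) + (3/5)·(25/9) = 11/3.

11/3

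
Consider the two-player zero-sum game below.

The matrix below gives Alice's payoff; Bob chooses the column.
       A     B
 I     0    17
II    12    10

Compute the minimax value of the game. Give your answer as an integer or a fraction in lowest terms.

Row minima are 0 and 10, so Alice's maximin is 10; column maxima are 12 and 17, so Bob's minimax is 12. These differ, so the equilibrium is in mixed strategies.
Let Alice play I with probability p. Bob is indifferent when 12(1−p) = 17p + 10(1−p), giving p = 2/19.
Let Bob play A with probability q. Alice is indifferent when 17(1−q) = 12q + 10(1−q), giving q = 7/19.
The value is 0·(7/19) + (17)·(12/19) = 204/19.

204/19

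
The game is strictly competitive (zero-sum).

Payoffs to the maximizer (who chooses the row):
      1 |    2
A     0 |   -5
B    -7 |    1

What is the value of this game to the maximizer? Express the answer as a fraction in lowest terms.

-35/13

Row minima are -5 and -7, so the maximizer's maximin is -5; column maxima are 0 and 1, so the minimizer's minimax is 0. These differ, so the equilibrium is in mixed strategies.
Let the maximizer play A with probability p. The minimizer is indifferent when −7(1−p) = −5p + (1−p), giving p = 8/13.
Let the minimizer play 1 with probability q. The maximizer is indifferent when −5(1−q) = −7q + (1−q), giving q = 6/13.
The value is 0·(6/13) + (-5)·(7/13) = -35/13.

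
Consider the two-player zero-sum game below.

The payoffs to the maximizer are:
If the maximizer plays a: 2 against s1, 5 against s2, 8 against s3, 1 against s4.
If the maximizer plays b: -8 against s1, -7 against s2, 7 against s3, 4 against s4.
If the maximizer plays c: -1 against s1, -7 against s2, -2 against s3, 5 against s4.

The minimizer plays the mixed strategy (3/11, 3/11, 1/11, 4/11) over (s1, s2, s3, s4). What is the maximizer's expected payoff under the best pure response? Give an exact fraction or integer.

a: (2)·(3/11) + (5)·(3/11) + (8)·(1/11) + (1)·(4/11) = 3.
b: (-8)·(3/11) + (-7)·(3/11) + (7)·(1/11) + (4)·(4/11) = -2.
c: (-1)·(3/11) + (-7)·(3/11) + (-2)·(1/11) + (5)·(4/11) = -6/11.
The best pure response is a with expected payoff 3.

3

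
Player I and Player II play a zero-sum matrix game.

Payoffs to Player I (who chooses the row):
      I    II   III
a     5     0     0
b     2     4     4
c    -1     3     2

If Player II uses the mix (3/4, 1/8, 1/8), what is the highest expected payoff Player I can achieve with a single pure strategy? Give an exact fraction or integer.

a: (5)·(3/4) + (0)·(1/8) + (0)·(1/8) = 15/4.
b: (2)·(3/4) + (4)·(1/8) + (4)·(1/8) = 5/2.
c: (-1)·(3/4) + (3)·(1/8) + (2)·(1/8) = -1/8.
The best pure response is a with expected payoff 15/4.

15/4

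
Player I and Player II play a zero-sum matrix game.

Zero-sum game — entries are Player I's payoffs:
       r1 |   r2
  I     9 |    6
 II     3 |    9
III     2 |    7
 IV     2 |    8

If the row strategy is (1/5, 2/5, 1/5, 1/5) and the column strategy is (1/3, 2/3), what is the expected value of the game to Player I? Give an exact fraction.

Against (1/3, 2/3), each row's expected payoff is I: 7; II: 7; III: 16/3; IV: 6.
Taking the (1/5, 2/5, 1/5, 1/5)-weighted average: (1/5)·(7) + (2/5)·(7) + (1/5)·(16/3) + (1/5)·(6) = 97/15.

97/15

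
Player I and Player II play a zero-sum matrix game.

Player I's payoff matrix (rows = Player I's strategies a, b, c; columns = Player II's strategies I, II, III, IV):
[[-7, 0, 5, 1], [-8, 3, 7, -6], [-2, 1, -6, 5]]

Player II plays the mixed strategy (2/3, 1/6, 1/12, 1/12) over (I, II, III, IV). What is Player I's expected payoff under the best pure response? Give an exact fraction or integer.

-5/4

a: (-7)·(2/3) + (0)·(1/6) + (5)·(1/12) + (1)·(1/12) = -25/6.
b: (-8)·(2/3) + (3)·(1/6) + (7)·(1/12) + (-6)·(1/12) = -19/4.
c: (-2)·(2/3) + (1)·(1/6) + (-6)·(1/12) + (5)·(1/12) = -5/4.
The best pure response is c with expected payoff -5/4.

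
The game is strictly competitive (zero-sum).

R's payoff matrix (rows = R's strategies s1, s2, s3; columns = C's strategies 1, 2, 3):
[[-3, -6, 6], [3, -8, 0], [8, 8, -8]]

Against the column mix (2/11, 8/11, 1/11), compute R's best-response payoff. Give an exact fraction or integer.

s1: (-3)·(2/11) + (-6)·(8/11) + (6)·(1/11) = -48/11.
s2: (3)·(2/11) + (-8)·(8/11) + (0)·(1/11) = -58/11.
s3: (8)·(2/11) + (8)·(8/11) + (-8)·(1/11) = 72/11.
The best pure response is s3 with expected payoff 72/11.

72/11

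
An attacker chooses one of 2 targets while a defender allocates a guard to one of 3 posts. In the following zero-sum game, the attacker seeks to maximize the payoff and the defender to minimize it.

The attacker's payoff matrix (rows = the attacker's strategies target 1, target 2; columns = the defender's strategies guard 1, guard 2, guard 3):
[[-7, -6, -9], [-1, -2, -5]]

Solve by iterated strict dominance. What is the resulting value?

-5

Row target 1 is strictly dominated by row target 2 (-1>-7, -2>-6, -5>-9); eliminate target 1.
Column guard 1 is strictly dominated by guard 2 for the defender (-2<-1); eliminate guard 1.
Column guard 2 is strictly dominated by guard 3 for the defender (-5<-2); eliminate guard 2.
Only (target 2, guard 3) remains, with payoff -5.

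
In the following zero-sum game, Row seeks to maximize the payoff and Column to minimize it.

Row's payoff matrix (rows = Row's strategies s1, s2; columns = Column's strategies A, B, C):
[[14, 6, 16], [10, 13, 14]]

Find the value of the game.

122/11

Column C is strictly dominated by A for Column (it gives Row more in every row).
The remaining 2×2 game on (s1, s2) × (A, B) has no saddle point. Let Row play s1 with probability p; indifference gives 14p + 10(1−p) = 6p + 13(1−p), so p = 3/11.
Similarly Column's optimal q on A is 7/11, and the value is 14·(7/11) + (6)·(4/11) = 122/11.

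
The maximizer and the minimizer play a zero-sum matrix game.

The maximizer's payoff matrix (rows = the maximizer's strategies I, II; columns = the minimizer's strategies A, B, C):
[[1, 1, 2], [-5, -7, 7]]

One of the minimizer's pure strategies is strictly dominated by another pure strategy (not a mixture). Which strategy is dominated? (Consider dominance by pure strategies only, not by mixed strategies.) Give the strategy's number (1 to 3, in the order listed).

3

The minimizer prefers columns that give the maximizer less. Compare C with A: 1 < 2, -5 < 7.
So A strictly dominates C for the minimizer; C is strictly dominated.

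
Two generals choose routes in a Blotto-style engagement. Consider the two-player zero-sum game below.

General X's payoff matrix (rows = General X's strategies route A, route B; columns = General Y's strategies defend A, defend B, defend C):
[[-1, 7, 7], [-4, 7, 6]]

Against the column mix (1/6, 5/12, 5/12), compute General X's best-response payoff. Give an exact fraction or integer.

route A: (-1)·(1/6) + (7)·(5/12) + (7)·(5/12) = 17/3.
route B: (-4)·(1/6) + (7)·(5/12) + (6)·(5/12) = 19/4.
The best pure response is route A with expected payoff 17/3.

17/3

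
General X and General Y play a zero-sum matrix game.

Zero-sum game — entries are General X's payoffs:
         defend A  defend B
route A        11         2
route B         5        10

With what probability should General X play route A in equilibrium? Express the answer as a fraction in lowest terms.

Row minima are 2 and 5, so General X's maximin is 5; column maxima are 11 and 10, so General Y's minimax is 10. These differ, so the equilibrium is in mixed strategies.
Let General X play route A with probability p. General Y is indifferent when 11p + 5(1−p) = 2p + 10(1−p), giving p = 5/14.

5/14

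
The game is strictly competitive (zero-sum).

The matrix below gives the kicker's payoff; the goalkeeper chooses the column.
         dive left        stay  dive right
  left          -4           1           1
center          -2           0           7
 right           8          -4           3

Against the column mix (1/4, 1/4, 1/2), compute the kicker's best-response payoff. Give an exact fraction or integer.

3

left: (-4)·(1/4) + (1)·(1/4) + (1)·(1/2) = -1/4.
center: (-2)·(1/4) + (0)·(1/4) + (7)·(1/2) = 3.
right: (8)·(1/4) + (-4)·(1/4) + (3)·(1/2) = 5/2.
The best pure response is center with expected payoff 3.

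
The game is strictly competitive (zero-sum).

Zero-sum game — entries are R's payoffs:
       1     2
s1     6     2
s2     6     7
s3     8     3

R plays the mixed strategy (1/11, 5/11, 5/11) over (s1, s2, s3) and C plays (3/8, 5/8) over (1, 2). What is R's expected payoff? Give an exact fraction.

61/11

Against (3/8, 5/8), each row's expected payoff is s1: 7/2; s2: 53/8; s3: 39/8.
Taking the (1/11, 5/11, 5/11)-weighted average: (1/11)·(7/2) + (5/11)·(53/8) + (5/11)·(39/8) = 61/11.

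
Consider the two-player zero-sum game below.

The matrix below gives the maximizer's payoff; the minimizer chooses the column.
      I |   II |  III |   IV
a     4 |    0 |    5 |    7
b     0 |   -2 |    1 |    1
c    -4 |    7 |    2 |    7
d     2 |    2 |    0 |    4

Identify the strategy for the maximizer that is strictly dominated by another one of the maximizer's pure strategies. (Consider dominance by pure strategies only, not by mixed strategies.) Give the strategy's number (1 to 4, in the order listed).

Compare b with a: 4 > 0, 0 > -2, 5 > 1, 7 > 1.
So a strictly dominates b for the maximizer; b is strictly dominated.

2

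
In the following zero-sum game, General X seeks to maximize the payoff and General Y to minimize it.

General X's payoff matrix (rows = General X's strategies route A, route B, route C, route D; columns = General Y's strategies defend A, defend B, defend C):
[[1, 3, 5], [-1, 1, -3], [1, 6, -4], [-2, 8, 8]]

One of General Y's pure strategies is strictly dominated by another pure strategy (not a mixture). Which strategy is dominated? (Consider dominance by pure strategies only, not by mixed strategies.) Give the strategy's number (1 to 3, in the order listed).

2

General Y prefers columns that give General X less. Compare defend B with defend A: 1 < 3, -1 < 1, 1 < 6, -2 < 8.
So defend A strictly dominates defend B for General Y; defend B is strictly dominated.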